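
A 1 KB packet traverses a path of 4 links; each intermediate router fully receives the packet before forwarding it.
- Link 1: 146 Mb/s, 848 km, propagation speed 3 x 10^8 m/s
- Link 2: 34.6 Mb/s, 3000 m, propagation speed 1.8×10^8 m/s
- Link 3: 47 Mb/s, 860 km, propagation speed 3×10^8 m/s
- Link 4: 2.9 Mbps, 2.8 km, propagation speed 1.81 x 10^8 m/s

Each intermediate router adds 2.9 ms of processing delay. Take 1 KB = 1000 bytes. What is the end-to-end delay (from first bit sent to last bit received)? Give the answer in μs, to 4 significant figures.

L = 8000 bits.
Transmission delays (L/R per hop): 54.7945, 231.214, 170.213, 2758.62 μs; sum = 3214.84 μs.
Propagation delays (d/s per hop): 2826.67, 16.6667, 2866.67, 15.4696 μs; sum = 5725.47 μs.
Processing at 3 router(s): 3 × 2.9 ms = 8700 μs.
End-to-end = 17640 μs.

17640 μs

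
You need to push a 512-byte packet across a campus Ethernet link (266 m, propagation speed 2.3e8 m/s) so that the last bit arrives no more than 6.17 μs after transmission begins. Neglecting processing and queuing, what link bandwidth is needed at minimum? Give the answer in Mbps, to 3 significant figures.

L = 4096 bits.
Propagation delay = 266 / 2.3e+08 = 1.15652 μs.
Transmission budget = 6.17 − 1.15652 = 5.01348 μs.
R ≥ L / t_tx = 4096 bits / 5.01348e-06 s = 817 Mbps.

817 Mbps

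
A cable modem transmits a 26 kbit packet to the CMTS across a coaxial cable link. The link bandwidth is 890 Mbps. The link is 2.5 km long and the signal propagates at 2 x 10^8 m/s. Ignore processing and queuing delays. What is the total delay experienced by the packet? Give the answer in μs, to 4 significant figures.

L = 26000 bits.
Transmission delay = L/R = 26000 / 890000000 = 29.2135 μs.
Propagation delay = d/s = 2500 m / 200000000 m/s = 12.5 μs.
Total = 41.71 μs.

41.71 μs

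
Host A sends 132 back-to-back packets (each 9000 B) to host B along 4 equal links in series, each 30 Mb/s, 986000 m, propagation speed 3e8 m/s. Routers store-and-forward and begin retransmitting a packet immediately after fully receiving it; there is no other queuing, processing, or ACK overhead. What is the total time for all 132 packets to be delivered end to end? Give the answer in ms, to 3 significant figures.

337 ms

Per-hop transmission t_tx = L/R = 72000/30000000 = 2.4 ms.
Per-hop propagation t_prop = 986000/300000000 = 3.28667 ms.
Pipeline fill: first packet needs 4·t_tx to clear all hops; remaining 131 packets each add one t_tx.
Total = (4+132-1)·t_tx + 4·t_prop = 135·2.4 + 4·3.28667 = 337 ms.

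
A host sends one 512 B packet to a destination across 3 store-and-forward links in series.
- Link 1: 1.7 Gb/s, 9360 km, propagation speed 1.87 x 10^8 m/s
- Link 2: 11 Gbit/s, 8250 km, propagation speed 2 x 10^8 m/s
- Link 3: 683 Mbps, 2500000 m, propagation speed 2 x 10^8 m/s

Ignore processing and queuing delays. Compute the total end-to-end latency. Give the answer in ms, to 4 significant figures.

L = 512 × 8 = 4096 bits.
Transmission delays (L/R per hop): 0.00240941, 0.000372364, 0.00599707 ms; sum = 0.00877885 ms.
Propagation delays (d/s per hop): 50.0535, 41.25, 12.5 ms; sum = 103.803 ms.
End-to-end = 103.8 ms.

103.8 ms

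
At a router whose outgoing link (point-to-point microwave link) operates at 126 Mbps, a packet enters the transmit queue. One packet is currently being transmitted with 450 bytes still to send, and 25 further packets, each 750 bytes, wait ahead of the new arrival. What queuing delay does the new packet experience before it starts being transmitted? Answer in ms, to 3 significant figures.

Each queued packet: L/R = 6000/126000000 = 0.047619 ms.
25 queued → 1.19048 ms.
Plus remaining 3600 bits of current packet: 0.0285714 ms.
Queuing delay = 1.22 ms.

1.22 ms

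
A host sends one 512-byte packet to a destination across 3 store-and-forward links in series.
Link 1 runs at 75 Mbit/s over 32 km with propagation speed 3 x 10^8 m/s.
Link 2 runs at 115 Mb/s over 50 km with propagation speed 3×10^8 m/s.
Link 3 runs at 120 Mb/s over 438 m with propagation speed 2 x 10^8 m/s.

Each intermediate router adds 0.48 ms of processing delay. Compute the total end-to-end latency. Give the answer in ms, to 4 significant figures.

L = 512 × 8 = 4096 bits.
Transmission delays (L/R per hop): 0.0546133, 0.0356174, 0.0341333 ms; sum = 0.124364 ms.
Propagation delays (d/s per hop): 0.106667, 0.166667, 0.00219 ms; sum = 0.275523 ms.
Processing at 2 router(s): 2 × 0.48 ms = 0.96 ms.
End-to-end = 1.360 ms.

1.360 ms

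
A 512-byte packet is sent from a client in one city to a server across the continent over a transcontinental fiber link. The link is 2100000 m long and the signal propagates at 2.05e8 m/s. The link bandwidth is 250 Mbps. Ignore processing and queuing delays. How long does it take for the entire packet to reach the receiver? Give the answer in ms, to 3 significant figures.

10.3 ms

L = 512 × 8 = 4096 bits.
Transmission delay = L/R = 4096 / 250000000 = 0.016384 ms.
Propagation delay = d/s = 2100000 m / 2.05e+08 m/s = 10.2439 ms.
Total = 10.3 ms.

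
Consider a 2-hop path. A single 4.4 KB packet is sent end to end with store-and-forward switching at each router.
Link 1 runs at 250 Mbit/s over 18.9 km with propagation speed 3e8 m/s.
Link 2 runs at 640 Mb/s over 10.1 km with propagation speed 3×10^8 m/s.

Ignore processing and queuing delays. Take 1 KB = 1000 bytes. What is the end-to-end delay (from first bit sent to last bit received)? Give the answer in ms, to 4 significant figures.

L = 35200 bits.
Transmission delays (L/R per hop): 0.1408, 0.055 ms; sum = 0.1958 ms.
Propagation delays (d/s per hop): 0.063, 0.0336667 ms; sum = 0.0966667 ms.
End-to-end = 0.2925 ms.

0.2925 ms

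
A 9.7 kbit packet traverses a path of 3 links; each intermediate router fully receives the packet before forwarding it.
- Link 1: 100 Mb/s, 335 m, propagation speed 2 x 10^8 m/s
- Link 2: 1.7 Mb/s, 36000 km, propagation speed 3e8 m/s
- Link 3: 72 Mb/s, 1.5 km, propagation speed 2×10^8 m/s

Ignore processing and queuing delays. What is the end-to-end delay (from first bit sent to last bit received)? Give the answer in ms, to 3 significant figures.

L = 9700 bits.
Transmission delays (L/R per hop): 0.097, 5.70588, 0.134722 ms; sum = 5.9376 ms.
Propagation delays (d/s per hop): 0.001675, 120, 0.0075 ms; sum = 120.009 ms.
End-to-end = 126 ms.

126 ms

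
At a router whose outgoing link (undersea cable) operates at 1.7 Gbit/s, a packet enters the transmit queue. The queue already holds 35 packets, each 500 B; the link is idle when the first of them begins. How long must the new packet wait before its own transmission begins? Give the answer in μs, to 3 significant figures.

Each queued packet: L/R = 4000/1700000000 = 2.35294 μs.
35 queued → 82.3529 μs.
Queuing delay = 82.4 μs.

82.4 μs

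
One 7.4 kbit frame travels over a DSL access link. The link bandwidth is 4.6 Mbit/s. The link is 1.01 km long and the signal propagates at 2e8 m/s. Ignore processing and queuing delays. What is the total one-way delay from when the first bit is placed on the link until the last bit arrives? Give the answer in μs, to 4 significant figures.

L = 7400 bits.
Transmission delay = L/R = 7400 / 4600000 = 1608.7 μs.
Propagation delay = d/s = 1010 m / 200000000 m/s = 5.05 μs.
Total = 1614 μs.

1614 μs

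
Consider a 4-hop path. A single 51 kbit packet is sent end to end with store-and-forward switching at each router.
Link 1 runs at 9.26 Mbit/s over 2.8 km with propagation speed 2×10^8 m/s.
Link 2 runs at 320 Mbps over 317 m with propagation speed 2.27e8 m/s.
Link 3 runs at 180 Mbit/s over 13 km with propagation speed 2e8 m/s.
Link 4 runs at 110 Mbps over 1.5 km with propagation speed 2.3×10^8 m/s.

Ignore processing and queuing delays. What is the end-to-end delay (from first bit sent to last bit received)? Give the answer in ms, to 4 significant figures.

L = 51000 bits.
Transmission delays (L/R per hop): 5.50756, 0.159375, 0.283333, 0.463636 ms; sum = 6.4139 ms.
Propagation delays (d/s per hop): 0.014, 0.00139648, 0.065, 0.00652174 ms; sum = 0.0869182 ms.
End-to-end = 6.501 ms.

6.501 ms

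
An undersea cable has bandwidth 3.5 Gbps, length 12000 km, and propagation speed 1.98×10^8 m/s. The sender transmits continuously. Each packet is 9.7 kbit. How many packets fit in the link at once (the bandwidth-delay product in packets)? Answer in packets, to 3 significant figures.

Propagation delay = 12000000 / 198000000 = 0.0606061 s.
BDP = R × t_prop = 3500000000 × 0.0606061 = 212121000 bits.
In packets of 9700 bits: 21900 packets.

21900 packets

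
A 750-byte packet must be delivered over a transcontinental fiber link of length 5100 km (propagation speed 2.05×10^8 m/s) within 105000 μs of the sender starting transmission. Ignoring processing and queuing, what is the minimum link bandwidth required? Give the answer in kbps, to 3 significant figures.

74.9 kbps

L = 6000 bits.
Propagation delay = 5100000 / 2.05e+08 = 24878 μs.
Transmission budget = 105000 − 24878 = 80122 μs.
R ≥ L / t_tx = 6000 bits / 0.080122 s = 74.9 kbps.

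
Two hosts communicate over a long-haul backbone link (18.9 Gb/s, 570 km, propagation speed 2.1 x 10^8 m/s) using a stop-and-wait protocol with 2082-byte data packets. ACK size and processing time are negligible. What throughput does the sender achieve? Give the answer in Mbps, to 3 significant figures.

t_tx = L/R = 16656/18900000000 = 8.8127e-07 s.
t_prop = 570000/210000000 = 0.00271429 s; RTT = 0.00542857 s.
Cycle = t_tx + RTT = 0.00542945 s.
Throughput = L / cycle = 16656 / 0.00542945 = 3.07 Mbps.

3.07 Mbps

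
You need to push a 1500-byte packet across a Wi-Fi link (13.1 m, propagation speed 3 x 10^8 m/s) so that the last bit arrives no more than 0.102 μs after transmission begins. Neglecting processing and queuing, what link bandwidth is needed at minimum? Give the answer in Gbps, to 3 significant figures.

206 Gbps

L = 12000 bits.
Propagation delay = 13.1 / 300000000 = 0.0436667 μs.
Transmission budget = 0.102 − 0.0436667 = 0.0583333 μs.
R ≥ L / t_tx = 12000 bits / 5.83333e-08 s = 206 Gbps.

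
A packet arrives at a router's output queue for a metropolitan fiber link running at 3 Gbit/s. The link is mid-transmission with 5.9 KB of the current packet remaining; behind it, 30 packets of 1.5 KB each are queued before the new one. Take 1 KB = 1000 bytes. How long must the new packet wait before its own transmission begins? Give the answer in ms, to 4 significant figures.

0.1357 ms

Each queued packet: L/R = 12000/3000000000 = 0.004 ms.
30 queued → 0.12 ms.
Plus remaining 47200 bits of current packet: 0.0157333 ms.
Queuing delay = 0.1357 ms.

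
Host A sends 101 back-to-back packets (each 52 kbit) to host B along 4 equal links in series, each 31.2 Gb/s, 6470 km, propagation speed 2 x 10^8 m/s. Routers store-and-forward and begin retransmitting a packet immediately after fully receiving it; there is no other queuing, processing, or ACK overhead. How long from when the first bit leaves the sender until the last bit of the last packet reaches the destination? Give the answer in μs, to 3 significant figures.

Per-hop transmission t_tx = L/R = 52000/31200000000 = 1.66667 μs.
Per-hop propagation t_prop = 6470000/200000000 = 32350 μs.
Pipeline fill: first packet needs 4·t_tx to clear all hops; remaining 100 packets each add one t_tx.
Total = (4+101-1)·t_tx + 4·t_prop = 104·1.66667 + 4·32350 = 130000 μs.

130000 μs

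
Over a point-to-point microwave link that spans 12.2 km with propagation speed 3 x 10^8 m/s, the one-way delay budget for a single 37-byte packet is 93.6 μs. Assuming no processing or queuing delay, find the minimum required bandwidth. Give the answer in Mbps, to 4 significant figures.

L = 296 bits.
Propagation delay = 12200 / 300000000 = 40.6667 μs.
Transmission budget = 93.6 − 40.6667 = 52.9333 μs.
R ≥ L / t_tx = 296 bits / 5.29333e-05 s = 5.592 Mbps.

5.592 Mbps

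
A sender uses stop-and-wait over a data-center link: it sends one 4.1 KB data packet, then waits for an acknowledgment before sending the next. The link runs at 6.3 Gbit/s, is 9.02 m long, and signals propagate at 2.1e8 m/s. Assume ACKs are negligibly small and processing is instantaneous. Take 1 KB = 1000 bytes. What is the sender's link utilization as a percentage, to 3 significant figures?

t_tx = L/R = 32800/6300000000 = 5.20635e-06 s.
t_prop = 9.02/210000000 = 4.29524e-08 s; RTT = 8.59048e-08 s.
Cycle = t_tx + RTT = 5.29225e-06 s.
Utilization = t_tx / cycle = 5.20635e-06/5.29225e-06 = 98.4 %.

98.4 %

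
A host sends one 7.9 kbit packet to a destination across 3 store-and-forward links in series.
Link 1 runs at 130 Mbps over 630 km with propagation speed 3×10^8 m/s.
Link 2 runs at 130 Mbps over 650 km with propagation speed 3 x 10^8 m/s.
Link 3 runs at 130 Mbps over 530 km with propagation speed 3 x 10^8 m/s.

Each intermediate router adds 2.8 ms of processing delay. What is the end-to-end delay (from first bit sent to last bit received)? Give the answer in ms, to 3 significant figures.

11.8 ms

L = 7900 bits.
Transmission delay per hop = L/R = 7900/130000000 = 0.0607692 ms; 3 hops → 0.182308 ms.
Propagation delays (d/s per hop): 2.1, 2.16667, 1.76667 ms; sum = 6.03333 ms.
Processing at 2 router(s): 2 × 2.8 ms = 5.6 ms.
End-to-end = 11.8 ms.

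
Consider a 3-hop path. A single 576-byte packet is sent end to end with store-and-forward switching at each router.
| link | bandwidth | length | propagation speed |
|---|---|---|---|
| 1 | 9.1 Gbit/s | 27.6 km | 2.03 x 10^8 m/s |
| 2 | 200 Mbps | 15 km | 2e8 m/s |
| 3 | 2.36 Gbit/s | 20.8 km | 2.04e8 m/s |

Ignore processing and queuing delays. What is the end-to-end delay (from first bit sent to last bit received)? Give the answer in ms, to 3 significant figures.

0.338 ms

L = 576 × 8 = 4608 bits.
Transmission delays (L/R per hop): 0.000506374, 0.02304, 0.00195254 ms; sum = 0.0254989 ms.
Propagation delays (d/s per hop): 0.135961, 0.075, 0.101961 ms; sum = 0.312921 ms.
End-to-end = 0.338 ms.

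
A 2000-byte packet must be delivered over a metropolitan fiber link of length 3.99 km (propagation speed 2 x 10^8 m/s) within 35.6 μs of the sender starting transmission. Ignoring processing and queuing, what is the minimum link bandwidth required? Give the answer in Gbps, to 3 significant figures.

L = 16000 bits.
Propagation delay = 3990 / 200000000 = 19.95 μs.
Transmission budget = 35.6 − 19.95 = 15.65 μs.
R ≥ L / t_tx = 16000 bits / 1.565e-05 s = 1.02 Gbps.

1.02 Gbps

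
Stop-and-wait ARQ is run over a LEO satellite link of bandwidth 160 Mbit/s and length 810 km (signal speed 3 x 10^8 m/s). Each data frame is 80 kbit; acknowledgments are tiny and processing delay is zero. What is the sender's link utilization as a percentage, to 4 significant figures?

t_tx = L/R = 80000/160000000 = 0.0005 s.
t_prop = 810000/300000000 = 0.0027 s; RTT = 0.0054 s.
Cycle = t_tx + RTT = 0.0059 s.
Utilization = t_tx / cycle = 0.0005/0.0059 = 8.475 %.

8.475 %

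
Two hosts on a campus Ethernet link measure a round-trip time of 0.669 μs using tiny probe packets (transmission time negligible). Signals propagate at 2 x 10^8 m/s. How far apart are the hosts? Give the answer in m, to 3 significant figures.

66.9 m

One-way propagation = RTT/2 = 0.3345 μs.
d = s × t = 200000000 × 3.345e-07 = 66.9 m.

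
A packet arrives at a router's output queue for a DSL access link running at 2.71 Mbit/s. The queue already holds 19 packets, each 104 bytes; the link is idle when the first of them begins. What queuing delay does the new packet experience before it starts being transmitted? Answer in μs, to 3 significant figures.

5830 μs

Each queued packet: L/R = 832/2710000 = 307.011 μs.
19 queued → 5833.21 μs.
Queuing delay = 5830 μs.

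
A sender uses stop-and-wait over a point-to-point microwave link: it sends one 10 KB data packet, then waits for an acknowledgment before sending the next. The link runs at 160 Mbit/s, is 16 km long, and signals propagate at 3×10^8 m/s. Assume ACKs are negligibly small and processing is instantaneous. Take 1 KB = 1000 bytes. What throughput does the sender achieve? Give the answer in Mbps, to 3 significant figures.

132 Mbps

t_tx = L/R = 80000/160000000 = 0.0005 s.
t_prop = 16000/300000000 = 5.33333e-05 s; RTT = 0.000106667 s.
Cycle = t_tx + RTT = 0.000606667 s.
Throughput = L / cycle = 80000 / 0.000606667 = 132 Mbps.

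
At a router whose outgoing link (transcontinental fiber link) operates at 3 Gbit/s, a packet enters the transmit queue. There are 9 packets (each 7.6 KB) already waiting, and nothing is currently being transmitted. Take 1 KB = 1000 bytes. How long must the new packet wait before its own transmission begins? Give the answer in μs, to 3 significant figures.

Each queued packet: L/R = 60800/3000000000 = 20.2667 μs.
9 queued → 182.4 μs.
Queuing delay = 182 μs.

182 μs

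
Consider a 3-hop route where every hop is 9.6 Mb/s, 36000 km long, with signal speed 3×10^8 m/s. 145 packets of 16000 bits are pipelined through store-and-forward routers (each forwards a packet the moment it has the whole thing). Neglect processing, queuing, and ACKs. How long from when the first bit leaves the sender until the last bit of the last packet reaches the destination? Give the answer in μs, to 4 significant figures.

Per-hop transmission t_tx = L/R = 16000/9600000 = 1666.67 μs.
Per-hop propagation t_prop = 36000000/300000000 = 120000 μs.
Pipeline fill: first packet needs 3·t_tx to clear all hops; remaining 144 packets each add one t_tx.
Total = (3+145-1)·t_tx + 3·t_prop = 147·1666.67 + 3·120000 = 605000 μs.

605000 μs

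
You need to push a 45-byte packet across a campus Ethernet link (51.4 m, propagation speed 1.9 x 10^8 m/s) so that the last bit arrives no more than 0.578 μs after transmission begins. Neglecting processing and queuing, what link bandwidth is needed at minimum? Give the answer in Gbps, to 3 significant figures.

L = 360 bits.
Propagation delay = 51.4 / 190000000 = 0.270526 μs.
Transmission budget = 0.578 − 0.270526 = 0.307474 μs.
R ≥ L / t_tx = 360 bits / 3.07474e-07 s = 1.17 Gbps.

1.17 Gbps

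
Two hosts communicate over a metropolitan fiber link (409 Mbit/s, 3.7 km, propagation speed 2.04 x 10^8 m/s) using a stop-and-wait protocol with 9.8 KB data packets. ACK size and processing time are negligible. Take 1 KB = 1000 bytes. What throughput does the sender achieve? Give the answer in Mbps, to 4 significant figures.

t_tx = L/R = 78400/409000000 = 0.000191687 s.
t_prop = 3700/204000000 = 1.81373e-05 s; RTT = 3.62745e-05 s.
Cycle = t_tx + RTT = 0.000227962 s.
Throughput = L / cycle = 78400 / 0.000227962 = 343.9 Mbps.

343.9 Mbps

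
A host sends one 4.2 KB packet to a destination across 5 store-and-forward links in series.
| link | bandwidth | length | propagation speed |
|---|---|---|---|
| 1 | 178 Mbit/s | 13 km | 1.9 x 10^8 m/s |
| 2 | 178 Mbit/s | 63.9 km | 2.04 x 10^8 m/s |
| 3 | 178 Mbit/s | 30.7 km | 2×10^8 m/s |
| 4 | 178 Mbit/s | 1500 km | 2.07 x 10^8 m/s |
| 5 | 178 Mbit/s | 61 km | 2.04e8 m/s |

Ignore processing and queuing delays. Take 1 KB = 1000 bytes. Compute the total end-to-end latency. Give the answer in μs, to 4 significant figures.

9024 μs

L = 33600 bits.
Transmission delay per hop = L/R = 33600/178000000 = 188.764 μs; 5 hops → 943.82 μs.
Propagation delays (d/s per hop): 68.4211, 313.235, 153.5, 7246.38, 299.02 μs; sum = 8080.55 μs.
End-to-end = 9024 μs.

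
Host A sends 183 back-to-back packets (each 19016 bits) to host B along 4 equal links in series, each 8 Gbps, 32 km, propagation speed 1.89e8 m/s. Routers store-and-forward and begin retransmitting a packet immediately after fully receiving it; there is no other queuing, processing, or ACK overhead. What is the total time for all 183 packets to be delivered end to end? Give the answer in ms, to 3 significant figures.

Per-hop transmission t_tx = L/R = 19016/8000000000 = 0.002377 ms.
Per-hop propagation t_prop = 32000/189000000 = 0.169312 ms.
Pipeline fill: first packet needs 4·t_tx to clear all hops; remaining 182 packets each add one t_tx.
Total = (4+183-1)·t_tx + 4·t_prop = 186·0.002377 + 4·0.169312 = 1.12 ms.

1.12 ms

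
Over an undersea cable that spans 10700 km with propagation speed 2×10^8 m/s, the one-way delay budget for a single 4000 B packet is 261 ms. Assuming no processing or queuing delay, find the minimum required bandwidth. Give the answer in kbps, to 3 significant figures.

L = 32000 bits.
Propagation delay = 10700000 / 200000000 = 53.5 ms.
Transmission budget = 261 − 53.5 = 207.5 ms.
R ≥ L / t_tx = 32000 bits / 0.2075 s = 154 kbps.

154 kbps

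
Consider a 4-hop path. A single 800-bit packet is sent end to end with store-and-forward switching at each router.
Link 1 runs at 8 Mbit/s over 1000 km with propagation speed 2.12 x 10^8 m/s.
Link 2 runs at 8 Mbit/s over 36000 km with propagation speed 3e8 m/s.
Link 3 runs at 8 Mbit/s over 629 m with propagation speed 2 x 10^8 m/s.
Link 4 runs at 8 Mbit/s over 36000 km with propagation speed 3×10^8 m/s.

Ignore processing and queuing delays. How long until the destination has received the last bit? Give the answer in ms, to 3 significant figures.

245 ms

Transmission delay per hop = L/R = 800/8000000 = 0.1 ms; 4 hops → 0.4 ms.
Propagation delays (d/s per hop): 4.71698, 120, 0.003145, 120 ms; sum = 244.72 ms.
End-to-end = 245 ms.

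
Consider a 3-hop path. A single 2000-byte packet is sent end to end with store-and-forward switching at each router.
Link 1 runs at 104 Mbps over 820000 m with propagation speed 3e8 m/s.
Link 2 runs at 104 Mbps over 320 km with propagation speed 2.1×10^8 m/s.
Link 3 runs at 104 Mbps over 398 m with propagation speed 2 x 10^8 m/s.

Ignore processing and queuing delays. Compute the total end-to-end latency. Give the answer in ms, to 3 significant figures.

L = 2000 × 8 = 16000 bits.
Transmission delay per hop = L/R = 16000/104000000 = 0.153846 ms; 3 hops → 0.461538 ms.
Propagation delays (d/s per hop): 2.73333, 1.52381, 0.00199 ms; sum = 4.25913 ms.
End-to-end = 4.72 ms.

4.72 ms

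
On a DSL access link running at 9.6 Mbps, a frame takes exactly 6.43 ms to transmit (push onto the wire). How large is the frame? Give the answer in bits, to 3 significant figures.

L = R × t_tx = 9600000 b/s × 0.00643 s = 61728 bits.

61700 bits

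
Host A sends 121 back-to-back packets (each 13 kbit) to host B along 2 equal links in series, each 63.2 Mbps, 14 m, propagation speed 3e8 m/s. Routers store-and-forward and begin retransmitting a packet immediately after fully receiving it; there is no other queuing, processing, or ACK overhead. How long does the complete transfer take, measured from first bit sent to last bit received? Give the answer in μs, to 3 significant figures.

Per-hop transmission t_tx = L/R = 13000/63200000 = 205.696 μs.
Per-hop propagation t_prop = 14/300000000 = 0.0466667 μs.
Pipeline fill: first packet needs 2·t_tx to clear all hops; remaining 120 packets each add one t_tx.
Total = (2+121-1)·t_tx + 2·t_prop = 122·205.696 + 2·0.0466667 = 25100 μs.

25100 μs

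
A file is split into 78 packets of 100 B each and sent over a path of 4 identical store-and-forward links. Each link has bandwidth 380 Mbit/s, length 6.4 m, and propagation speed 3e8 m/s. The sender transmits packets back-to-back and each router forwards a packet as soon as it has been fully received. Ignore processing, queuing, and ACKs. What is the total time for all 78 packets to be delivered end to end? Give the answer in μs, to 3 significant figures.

Per-hop transmission t_tx = L/R = 800/380000000 = 2.10526 μs.
Per-hop propagation t_prop = 6.4/300000000 = 0.0213333 μs.
Pipeline fill: first packet needs 4·t_tx to clear all hops; remaining 77 packets each add one t_tx.
Total = (4+78-1)·t_tx + 4·t_prop = 81·2.10526 + 4·0.0213333 = 171 μs.

171 μs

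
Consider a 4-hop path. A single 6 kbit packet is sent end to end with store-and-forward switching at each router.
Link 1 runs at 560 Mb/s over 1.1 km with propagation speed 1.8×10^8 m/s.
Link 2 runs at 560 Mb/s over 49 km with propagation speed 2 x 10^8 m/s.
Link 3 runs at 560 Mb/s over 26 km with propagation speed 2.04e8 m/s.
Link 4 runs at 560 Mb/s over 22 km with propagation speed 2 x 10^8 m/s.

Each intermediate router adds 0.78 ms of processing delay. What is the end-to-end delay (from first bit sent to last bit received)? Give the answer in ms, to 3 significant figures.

L = 6000 bits.
Transmission delay per hop = L/R = 6000/560000000 = 0.0107143 ms; 4 hops → 0.0428571 ms.
Propagation delays (d/s per hop): 0.00611111, 0.245, 0.127451, 0.11 ms; sum = 0.488562 ms.
Processing at 3 router(s): 3 × 0.78 ms = 2.34 ms.
End-to-end = 2.87 ms.

2.87 ms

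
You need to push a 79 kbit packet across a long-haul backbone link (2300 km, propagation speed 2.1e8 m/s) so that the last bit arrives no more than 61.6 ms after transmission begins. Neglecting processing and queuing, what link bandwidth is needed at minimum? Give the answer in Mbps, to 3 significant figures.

1.56 Mbps

Propagation delay = 2300000 / 210000000 = 10.9524 ms.
Transmission budget = 61.6 − 10.9524 = 50.6476 ms.
R ≥ L / t_tx = 79000 bits / 0.0506476 s = 1.56 Mbps.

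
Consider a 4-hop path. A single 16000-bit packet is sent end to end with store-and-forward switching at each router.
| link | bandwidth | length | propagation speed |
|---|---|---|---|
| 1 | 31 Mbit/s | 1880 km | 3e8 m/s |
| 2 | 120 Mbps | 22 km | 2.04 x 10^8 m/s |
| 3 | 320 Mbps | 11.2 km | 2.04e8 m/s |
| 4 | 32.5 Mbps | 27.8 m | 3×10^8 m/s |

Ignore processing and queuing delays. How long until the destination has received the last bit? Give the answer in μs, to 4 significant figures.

Transmission delays (L/R per hop): 516.129, 133.333, 50, 492.308 μs; sum = 1191.77 μs.
Propagation delays (d/s per hop): 6266.67, 107.843, 54.902, 0.0926667 μs; sum = 6429.5 μs.
End-to-end = 7621 μs.

7621 μs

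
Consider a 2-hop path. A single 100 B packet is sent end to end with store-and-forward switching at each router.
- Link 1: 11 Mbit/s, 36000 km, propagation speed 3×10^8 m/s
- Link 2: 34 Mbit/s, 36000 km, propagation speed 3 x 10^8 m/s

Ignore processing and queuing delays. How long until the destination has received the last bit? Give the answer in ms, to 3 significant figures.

L = 100 × 8 = 800 bits.
Transmission delays (L/R per hop): 0.0727273, 0.0235294 ms; sum = 0.0962567 ms.
Propagation delays (d/s per hop): 120, 120 ms; sum = 240 ms.
End-to-end = 240 ms.

240 ms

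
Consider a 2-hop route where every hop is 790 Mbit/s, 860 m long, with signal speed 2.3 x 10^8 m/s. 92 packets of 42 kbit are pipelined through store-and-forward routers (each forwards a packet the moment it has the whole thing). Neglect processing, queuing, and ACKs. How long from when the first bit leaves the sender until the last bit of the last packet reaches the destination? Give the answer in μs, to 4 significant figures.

Per-hop transmission t_tx = L/R = 42000/790000000 = 53.1646 μs.
Per-hop propagation t_prop = 860/2.3e+08 = 3.73913 μs.
Pipeline fill: first packet needs 2·t_tx to clear all hops; remaining 91 packets each add one t_tx.
Total = (2+92-1)·t_tx + 2·t_prop = 93·53.1646 + 2·3.73913 = 4952 μs.

4952 μs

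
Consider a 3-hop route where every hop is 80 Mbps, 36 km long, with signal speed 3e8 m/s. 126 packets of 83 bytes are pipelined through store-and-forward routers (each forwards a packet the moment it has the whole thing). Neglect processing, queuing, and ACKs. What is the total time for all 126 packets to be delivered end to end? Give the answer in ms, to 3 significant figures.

1.42 ms

Per-hop transmission t_tx = L/R = 664/80000000 = 0.0083 ms.
Per-hop propagation t_prop = 36000/300000000 = 0.12 ms.
Pipeline fill: first packet needs 3·t_tx to clear all hops; remaining 125 packets each add one t_tx.
Total = (3+126-1)·t_tx + 3·t_prop = 128·0.0083 + 3·0.12 = 1.42 ms.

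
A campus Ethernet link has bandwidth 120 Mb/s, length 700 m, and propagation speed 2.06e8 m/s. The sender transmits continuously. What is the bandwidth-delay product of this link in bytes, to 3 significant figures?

51.0 bytes

Propagation delay = 700 / 206000000 = 3.39806e-06 s.
BDP = R × t_prop = 120000000 × 3.39806e-06 = 407.767 bits.
In bytes: 407.767/8 = 51.0 bytes.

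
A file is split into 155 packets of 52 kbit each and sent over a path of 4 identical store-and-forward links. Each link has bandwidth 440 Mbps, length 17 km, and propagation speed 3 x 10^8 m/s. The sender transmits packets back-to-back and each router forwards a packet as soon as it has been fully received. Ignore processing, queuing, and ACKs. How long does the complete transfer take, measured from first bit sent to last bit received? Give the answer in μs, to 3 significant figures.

18900 μs

Per-hop transmission t_tx = L/R = 52000/440000000 = 118.182 μs.
Per-hop propagation t_prop = 17000/300000000 = 56.6667 μs.
Pipeline fill: first packet needs 4·t_tx to clear all hops; remaining 154 packets each add one t_tx.
Total = (4+155-1)·t_tx + 4·t_prop = 158·118.182 + 4·56.6667 = 18900 μs.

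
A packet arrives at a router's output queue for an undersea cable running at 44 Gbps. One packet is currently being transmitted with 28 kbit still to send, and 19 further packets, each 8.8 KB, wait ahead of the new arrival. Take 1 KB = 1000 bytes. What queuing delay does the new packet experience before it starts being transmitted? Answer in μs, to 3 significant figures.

31.0 μs

Each queued packet: L/R = 70400/44000000000 = 1.6 μs.
19 queued → 30.4 μs.
Plus remaining 28000 bits of current packet: 0.636364 μs.
Queuing delay = 31.0 μs.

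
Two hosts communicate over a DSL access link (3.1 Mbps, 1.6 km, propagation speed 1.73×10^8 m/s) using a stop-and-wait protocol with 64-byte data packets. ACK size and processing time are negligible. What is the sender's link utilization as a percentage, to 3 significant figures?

t_tx = L/R = 512/3100000 = 0.000165161 s.
t_prop = 1600/173000000 = 9.24855e-06 s; RTT = 1.84971e-05 s.
Cycle = t_tx + RTT = 0.000183658 s.
Utilization = t_tx / cycle = 0.000165161/0.000183658 = 89.9 %.

89.9 %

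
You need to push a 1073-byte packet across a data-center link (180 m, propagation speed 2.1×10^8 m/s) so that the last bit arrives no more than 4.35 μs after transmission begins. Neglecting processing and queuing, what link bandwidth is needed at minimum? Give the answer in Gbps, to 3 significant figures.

2.46 Gbps

L = 8584 bits.
Propagation delay = 180 / 210000000 = 0.857143 μs.
Transmission budget = 4.35 − 0.857143 = 3.49286 μs.
R ≥ L / t_tx = 8584 bits / 3.49286e-06 s = 2.46 Gbps.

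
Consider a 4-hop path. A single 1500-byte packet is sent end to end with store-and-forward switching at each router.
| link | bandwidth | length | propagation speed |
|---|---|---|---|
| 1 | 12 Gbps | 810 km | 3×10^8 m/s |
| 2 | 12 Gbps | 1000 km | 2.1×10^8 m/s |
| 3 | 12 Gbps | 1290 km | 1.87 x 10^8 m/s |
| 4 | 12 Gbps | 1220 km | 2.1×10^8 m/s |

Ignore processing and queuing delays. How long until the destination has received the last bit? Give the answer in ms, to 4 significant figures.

L = 1500 × 8 = 12000 bits.
Transmission delay per hop = L/R = 12000/12000000000 = 0.001 ms; 4 hops → 0.004 ms.
Propagation delays (d/s per hop): 2.7, 4.7619, 6.8984, 5.80952 ms; sum = 20.1698 ms.
End-to-end = 20.17 ms.

20.17 ms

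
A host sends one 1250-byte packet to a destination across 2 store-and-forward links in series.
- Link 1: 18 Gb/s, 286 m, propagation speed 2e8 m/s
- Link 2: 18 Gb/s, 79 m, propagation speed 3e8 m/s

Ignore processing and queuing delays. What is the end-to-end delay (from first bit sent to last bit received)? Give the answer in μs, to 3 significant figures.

2.80 μs

L = 1250 × 8 = 10000 bits.
Transmission delay per hop = L/R = 10000/18000000000 = 0.555556 μs; 2 hops → 1.11111 μs.
Propagation delays (d/s per hop): 1.43, 0.263333 μs; sum = 1.69333 μs.
End-to-end = 2.80 μs.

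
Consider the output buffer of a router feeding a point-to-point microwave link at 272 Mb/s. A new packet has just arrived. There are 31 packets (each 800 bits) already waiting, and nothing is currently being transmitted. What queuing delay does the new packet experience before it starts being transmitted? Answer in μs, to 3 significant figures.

Each queued packet: L/R = 800/272000000 = 2.94118 μs.
31 queued → 91.1765 μs.
Queuing delay = 91.2 μs.

91.2 μs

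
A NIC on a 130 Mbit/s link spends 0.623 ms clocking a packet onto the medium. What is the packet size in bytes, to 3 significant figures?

L = R × t_tx = 130000000 b/s × 0.000623 s = 80990 bits.
In bytes: 80990 / 8 = 10100 bytes.

10100 bytes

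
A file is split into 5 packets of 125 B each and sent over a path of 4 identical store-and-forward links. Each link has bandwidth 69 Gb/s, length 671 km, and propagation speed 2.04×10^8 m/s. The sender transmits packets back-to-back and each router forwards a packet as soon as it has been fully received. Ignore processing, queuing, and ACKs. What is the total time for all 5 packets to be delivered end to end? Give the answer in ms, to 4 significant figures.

13.16 ms

Per-hop transmission t_tx = L/R = 1000/69000000000 = 1.44928e-05 ms.
Per-hop propagation t_prop = 671000/204000000 = 3.28922 ms.
Pipeline fill: first packet needs 4·t_tx to clear all hops; remaining 4 packets each add one t_tx.
Total = (4+5-1)·t_tx + 4·t_prop = 8·1.44928e-05 + 4·3.28922 = 13.16 ms.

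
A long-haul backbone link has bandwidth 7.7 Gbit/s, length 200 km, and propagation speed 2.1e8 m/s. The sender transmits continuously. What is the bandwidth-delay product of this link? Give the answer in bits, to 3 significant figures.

7330000 bits

Propagation delay = 200000 / 210000000 = 0.000952381 s.
BDP = R × t_prop = 7700000000 × 0.000952381 = 7333330 bits.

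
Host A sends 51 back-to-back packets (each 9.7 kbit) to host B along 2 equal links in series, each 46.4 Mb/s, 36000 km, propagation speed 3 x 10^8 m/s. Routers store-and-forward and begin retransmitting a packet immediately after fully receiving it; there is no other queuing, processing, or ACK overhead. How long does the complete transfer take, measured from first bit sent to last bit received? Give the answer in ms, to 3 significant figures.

Per-hop transmission t_tx = L/R = 9700/46400000 = 0.209052 ms.
Per-hop propagation t_prop = 36000000/300000000 = 120 ms.
Pipeline fill: first packet needs 2·t_tx to clear all hops; remaining 50 packets each add one t_tx.
Total = (2+51-1)·t_tx + 2·t_prop = 52·0.209052 + 2·120 = 251 ms.

251 ms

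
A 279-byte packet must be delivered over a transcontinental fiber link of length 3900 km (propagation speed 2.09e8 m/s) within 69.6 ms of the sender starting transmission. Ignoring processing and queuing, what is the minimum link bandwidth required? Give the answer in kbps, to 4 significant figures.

L = 2232 bits.
Propagation delay = 3900000 / 209000000 = 18.6603 ms.
Transmission budget = 69.6 − 18.6603 = 50.9397 ms.
R ≥ L / t_tx = 2232 bits / 0.0509397 s = 43.82 kbps.

43.82 kbps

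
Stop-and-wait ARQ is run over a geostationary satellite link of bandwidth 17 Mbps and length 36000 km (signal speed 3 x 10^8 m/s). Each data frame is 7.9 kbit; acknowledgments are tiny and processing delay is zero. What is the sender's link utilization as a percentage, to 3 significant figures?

t_tx = L/R = 7900/17000000 = 0.000464706 s.
t_prop = 36000000/300000000 = 0.12 s; RTT = 0.24 s.
Cycle = t_tx + RTT = 0.240465 s.
Utilization = t_tx / cycle = 0.000464706/0.240465 = 0.193 %.

0.193 %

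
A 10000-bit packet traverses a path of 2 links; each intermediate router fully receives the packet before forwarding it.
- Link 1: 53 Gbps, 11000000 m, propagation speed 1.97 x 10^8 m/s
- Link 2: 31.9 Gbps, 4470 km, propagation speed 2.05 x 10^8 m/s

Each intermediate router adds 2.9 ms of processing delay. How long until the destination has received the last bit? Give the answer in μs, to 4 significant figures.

80540 μs

Transmission delays (L/R per hop): 0.188679, 0.31348 μs; sum = 0.502159 μs.
Propagation delays (d/s per hop): 55837.6, 21804.9 μs; sum = 77642.4 μs.
Processing at 1 router(s): 1 × 2.9 ms = 2900 μs.
End-to-end = 80540 μs.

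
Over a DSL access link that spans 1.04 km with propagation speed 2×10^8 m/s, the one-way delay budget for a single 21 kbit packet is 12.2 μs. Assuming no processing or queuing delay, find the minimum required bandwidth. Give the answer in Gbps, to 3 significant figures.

3.00 Gbps

Propagation delay = 1040 / 200000000 = 5.2 μs.
Transmission budget = 12.2 − 5.2 = 7 μs.
R ≥ L / t_tx = 21000 bits / 7e-06 s = 3.00 Gbps.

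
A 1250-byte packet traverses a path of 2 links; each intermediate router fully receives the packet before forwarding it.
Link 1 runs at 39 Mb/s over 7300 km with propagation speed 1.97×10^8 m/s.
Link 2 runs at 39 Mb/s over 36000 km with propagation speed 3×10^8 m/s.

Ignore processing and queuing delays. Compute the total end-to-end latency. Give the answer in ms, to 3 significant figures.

L = 1250 × 8 = 10000 bits.
Transmission delay per hop = L/R = 10000/39000000 = 0.25641 ms; 2 hops → 0.512821 ms.
Propagation delays (d/s per hop): 37.0558, 120 ms; sum = 157.056 ms.
End-to-end = 158 ms.

158 ms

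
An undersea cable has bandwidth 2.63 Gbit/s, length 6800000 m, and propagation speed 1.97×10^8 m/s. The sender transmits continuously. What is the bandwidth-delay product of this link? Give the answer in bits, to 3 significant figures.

Propagation delay = 6800000 / 197000000 = 0.0345178 s.
BDP = R × t_prop = 2630000000 × 0.0345178 = 90781700 bits.

90800000 bits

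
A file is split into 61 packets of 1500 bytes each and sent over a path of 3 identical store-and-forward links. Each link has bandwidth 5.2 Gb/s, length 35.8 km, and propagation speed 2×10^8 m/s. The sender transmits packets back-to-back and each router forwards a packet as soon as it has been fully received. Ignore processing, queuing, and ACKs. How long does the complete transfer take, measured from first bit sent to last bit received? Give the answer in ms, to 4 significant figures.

Per-hop transmission t_tx = L/R = 12000/5200000000 = 0.00230769 ms.
Per-hop propagation t_prop = 35800/200000000 = 0.179 ms.
Pipeline fill: first packet needs 3·t_tx to clear all hops; remaining 60 packets each add one t_tx.
Total = (3+61-1)·t_tx + 3·t_prop = 63·0.00230769 + 3·0.179 = 0.6824 ms.

0.6824 ms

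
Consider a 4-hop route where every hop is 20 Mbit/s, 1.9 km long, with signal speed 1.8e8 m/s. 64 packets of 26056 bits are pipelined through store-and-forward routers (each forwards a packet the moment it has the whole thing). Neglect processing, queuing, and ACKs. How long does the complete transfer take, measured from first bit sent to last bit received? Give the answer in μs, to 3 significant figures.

Per-hop transmission t_tx = L/R = 26056/20000000 = 1302.8 μs.
Per-hop propagation t_prop = 1900/180000000 = 10.5556 μs.
Pipeline fill: first packet needs 4·t_tx to clear all hops; remaining 63 packets each add one t_tx.
Total = (4+64-1)·t_tx + 4·t_prop = 67·1302.8 + 4·10.5556 = 87300 μs.

87300 μs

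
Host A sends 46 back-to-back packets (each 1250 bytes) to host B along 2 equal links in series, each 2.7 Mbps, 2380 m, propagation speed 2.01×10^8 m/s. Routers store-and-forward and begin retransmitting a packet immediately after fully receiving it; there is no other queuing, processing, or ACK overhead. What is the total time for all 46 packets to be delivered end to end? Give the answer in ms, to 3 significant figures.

Per-hop transmission t_tx = L/R = 10000/2700000 = 3.7037 ms.
Per-hop propagation t_prop = 2380/2.01e+08 = 0.0118408 ms.
Pipeline fill: first packet needs 2·t_tx to clear all hops; remaining 45 packets each add one t_tx.
Total = (2+46-1)·t_tx + 2·t_prop = 47·3.7037 + 2·0.0118408 = 174 ms.

174 ms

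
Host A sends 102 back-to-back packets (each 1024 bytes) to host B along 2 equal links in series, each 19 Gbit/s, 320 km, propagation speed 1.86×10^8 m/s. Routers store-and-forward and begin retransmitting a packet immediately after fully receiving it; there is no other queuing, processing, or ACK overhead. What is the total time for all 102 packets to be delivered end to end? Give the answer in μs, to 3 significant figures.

3490 μs

Per-hop transmission t_tx = L/R = 8192/19000000000 = 0.431158 μs.
Per-hop propagation t_prop = 320000/186000000 = 1720.43 μs.
Pipeline fill: first packet needs 2·t_tx to clear all hops; remaining 101 packets each add one t_tx.
Total = (2+102-1)·t_tx + 2·t_prop = 103·0.431158 + 2·1720.43 = 3490 μs.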